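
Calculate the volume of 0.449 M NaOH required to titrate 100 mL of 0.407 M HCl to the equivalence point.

At equivalence: moles acid = moles base. moles HCl = 0.407 × 100/1000 = 0.0407 mol. V_base = moles / 0.449 × 1000 = 90.6 mL.

V_{base} = 90.6 mL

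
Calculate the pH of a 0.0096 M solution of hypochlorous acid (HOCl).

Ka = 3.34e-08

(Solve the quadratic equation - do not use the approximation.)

x² + Ka×x - Ka×C = 0. Using quadratic formula: [H⁺] = 1.7890e-05

pH = 4.75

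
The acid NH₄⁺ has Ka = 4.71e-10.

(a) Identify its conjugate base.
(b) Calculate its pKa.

(a) The conjugate base is formed by removing one H⁺ from NH₄⁺, giving NH₃. (b) pKa = -log(Ka) = -log(4.71e-10) = 9.33.

Conjugate base: NH₃; pK_a = 9.33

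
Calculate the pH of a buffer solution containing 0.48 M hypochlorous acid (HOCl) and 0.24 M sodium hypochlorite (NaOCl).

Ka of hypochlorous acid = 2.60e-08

pKa = -log(2.60e-08) = 7.59. pH = pKa + log([A⁻]/[HA]) = 7.59 + log(0.24/0.48)

pH = 7.28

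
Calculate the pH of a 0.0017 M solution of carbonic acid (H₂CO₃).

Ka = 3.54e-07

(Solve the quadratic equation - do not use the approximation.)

x² + Ka×x - Ka×C = 0. Using quadratic formula: [H⁺] = 2.4355e-05

pH = 4.61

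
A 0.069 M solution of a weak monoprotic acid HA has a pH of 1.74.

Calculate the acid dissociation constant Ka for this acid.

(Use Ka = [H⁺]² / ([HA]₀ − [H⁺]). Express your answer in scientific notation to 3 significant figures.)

[H⁺] = 10^(−pH) = 10^(−1.74) = 1.820e-02 M. For HA ⇌ H⁺ + A⁻, Ka = [H⁺][A⁻]/[HA] = [H⁺]² / ([HA]₀ − [H⁺]) = (1.820e-02)² / (0.069 − 1.820e-02) = 6.52e-03.

K_a = 6.52e-03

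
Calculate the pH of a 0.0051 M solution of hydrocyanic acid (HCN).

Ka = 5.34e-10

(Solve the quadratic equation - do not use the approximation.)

x² + Ka×x - Ka×C = 0. Using quadratic formula: [H⁺] = 1.6500e-06

pH = 5.78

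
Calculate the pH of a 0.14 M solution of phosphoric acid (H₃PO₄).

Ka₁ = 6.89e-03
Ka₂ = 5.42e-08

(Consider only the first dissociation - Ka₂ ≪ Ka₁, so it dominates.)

First dissociation dominates. From Ka₁ = [H⁺][HA⁻]/[H₂A], x² + Ka₁·x − Ka₁·C = 0 with C = 0.14 M and Ka₁ = 6.89e-03. Solving: [H⁺] = (−Ka₁ + √(Ka₁² + 4·Ka₁·C)) / 2 = 2.7803e-02 M. pH = -log(2.7803e-02) = 1.56.

pH = 1.56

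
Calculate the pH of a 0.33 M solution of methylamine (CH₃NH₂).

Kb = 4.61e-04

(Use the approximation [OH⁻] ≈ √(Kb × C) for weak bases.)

[OH⁻] = √(Kb × C) = √(4.61e-04 × 0.33) = 1.2334e-02. pOH = 1.91, pH = 14 - pOH

pH = 12.09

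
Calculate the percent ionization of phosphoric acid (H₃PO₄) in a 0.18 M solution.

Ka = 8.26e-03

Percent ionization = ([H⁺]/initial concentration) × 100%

Using Ka equilibrium: x² + Ka×x - Ka×C = 0. Solving: [H⁺] = 3.4650e-02. Percent = (3.4650e-02/0.18) × 100

Percent ionization = 19.2%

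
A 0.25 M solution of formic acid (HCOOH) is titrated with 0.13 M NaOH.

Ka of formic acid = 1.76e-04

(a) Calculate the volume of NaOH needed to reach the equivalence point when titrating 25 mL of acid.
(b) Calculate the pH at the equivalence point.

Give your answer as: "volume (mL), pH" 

moles acid = 0.25 × 25/1000 = 0.00625 mol; V_base = moles/0.13 × 1000 = 48.1 mL. At equivalence only the conjugate base is present: [A⁻] = 0.00625/0.073 = 8.5526e-02 M. Kb = Kw/Ka = 5.68e-11; [OH⁻] = √(Kb × [A⁻]) = 2.2044e-06; pOH = 5.66; pH = 14 - pOH = 8.34.

V = 48.1 mL, pH = 8.34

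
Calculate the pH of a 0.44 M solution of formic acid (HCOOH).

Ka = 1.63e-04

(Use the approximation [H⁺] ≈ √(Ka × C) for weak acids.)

[H⁺] = √(Ka × C) = √(1.63e-04 × 0.44) = 8.4688e-03. pH = -log(8.4688e-03)

pH = 2.07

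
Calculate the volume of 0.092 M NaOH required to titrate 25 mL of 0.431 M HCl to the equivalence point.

At equivalence: moles acid = moles base. moles HCl = 0.431 × 25/1000 = 0.01077 mol. V_base = moles / 0.092 × 1000 = 117.1 mL.

V_{base} = 117.1 mL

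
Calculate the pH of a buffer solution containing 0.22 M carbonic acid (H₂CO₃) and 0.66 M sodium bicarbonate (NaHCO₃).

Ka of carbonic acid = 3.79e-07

pKa = -log(3.79e-07) = 6.42. pH = pKa + log([A⁻]/[HA]) = 6.42 + log(0.66/0.22)

pH = 6.90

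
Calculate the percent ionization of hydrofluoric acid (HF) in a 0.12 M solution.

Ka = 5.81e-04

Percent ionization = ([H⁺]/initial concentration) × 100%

Using Ka equilibrium: x² + Ka×x - Ka×C = 0. Solving: [H⁺] = 8.0644e-03. Percent = (8.0644e-03/0.12) × 100

Percent ionization = 6.72%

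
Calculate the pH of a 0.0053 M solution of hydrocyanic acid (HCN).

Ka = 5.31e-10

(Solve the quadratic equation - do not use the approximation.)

x² + Ka×x - Ka×C = 0. Using quadratic formula: [H⁺] = 1.6773e-06

pH = 5.78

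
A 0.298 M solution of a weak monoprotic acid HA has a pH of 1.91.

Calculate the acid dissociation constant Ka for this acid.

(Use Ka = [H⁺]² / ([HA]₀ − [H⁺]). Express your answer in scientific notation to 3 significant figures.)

[H⁺] = 10^(−pH) = 10^(−1.91) = 1.230e-02 M. For HA ⇌ H⁺ + A⁻, Ka = [H⁺][A⁻]/[HA] = [H⁺]² / ([HA]₀ − [H⁺]) = (1.230e-02)² / (0.298 − 1.230e-02) = 5.30e-04.

K_a = 5.30e-04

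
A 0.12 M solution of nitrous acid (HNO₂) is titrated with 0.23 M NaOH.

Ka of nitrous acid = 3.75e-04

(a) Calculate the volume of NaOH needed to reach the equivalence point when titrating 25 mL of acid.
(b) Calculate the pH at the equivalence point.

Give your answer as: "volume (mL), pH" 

moles acid = 0.12 × 25/1000 = 0.003 mol; V_base = moles/0.23 × 1000 = 13.0 mL. At equivalence only the conjugate base is present: [A⁻] = 0.003/0.038 = 7.8857e-02 M. Kb = Kw/Ka = 2.67e-11; [OH⁻] = √(Kb × [A⁻]) = 1.4501e-06; pOH = 5.84; pH = 14 - pOH = 8.16.

V = 13.0 mL, pH = 8.16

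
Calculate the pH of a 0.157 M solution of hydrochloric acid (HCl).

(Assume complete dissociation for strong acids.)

[H⁺] = 0.157 M for strong acid. pH = -log[H⁺] = -log(0.157)

pH = 0.80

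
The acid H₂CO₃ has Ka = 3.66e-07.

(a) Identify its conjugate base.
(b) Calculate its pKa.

(a) The conjugate base is formed by removing one H⁺ from H₂CO₃, giving HCO₃⁻. (b) pKa = -log(Ka) = -log(3.66e-07) = 6.44.

Conjugate base: HCO₃⁻; pK_a = 6.44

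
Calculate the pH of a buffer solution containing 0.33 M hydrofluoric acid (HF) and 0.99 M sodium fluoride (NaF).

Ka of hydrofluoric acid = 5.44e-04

pKa = -log(5.44e-04) = 3.26. pH = pKa + log([A⁻]/[HA]) = 3.26 + log(0.99/0.33)

pH = 3.74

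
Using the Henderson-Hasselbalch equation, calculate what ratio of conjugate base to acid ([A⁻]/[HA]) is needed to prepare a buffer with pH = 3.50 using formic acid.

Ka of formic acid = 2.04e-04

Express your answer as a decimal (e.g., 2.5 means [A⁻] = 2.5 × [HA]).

pKa = -log(2.04e-04) = 3.6904. pH = pKa + log([A⁻]/[HA]), so log([A⁻]/[HA]) = pH − pKa = 3.50 − 3.6904 = -0.1904. [A⁻]/[HA] = 10^(-0.1904) = 0.645

[A⁻]/[HA] = 0.645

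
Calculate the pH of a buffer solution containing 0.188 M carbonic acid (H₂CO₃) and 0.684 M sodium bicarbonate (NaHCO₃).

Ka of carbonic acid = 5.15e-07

pKa = -log(5.15e-07) = 6.29. pH = pKa + log([A⁻]/[HA]) = 6.29 + log(0.684/0.188)

pH = 6.85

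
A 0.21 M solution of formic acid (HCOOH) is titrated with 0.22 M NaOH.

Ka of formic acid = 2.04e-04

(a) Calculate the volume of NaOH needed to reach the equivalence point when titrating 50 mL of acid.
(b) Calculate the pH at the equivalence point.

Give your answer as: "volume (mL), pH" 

moles acid = 0.21 × 50/1000 = 0.0105 mol; V_base = moles/0.22 × 1000 = 47.7 mL. At equivalence only the conjugate base is present: [A⁻] = 0.0105/0.098 = 1.0744e-01 M. Kb = Kw/Ka = 4.90e-11; [OH⁻] = √(Kb × [A⁻]) = 2.2949e-06; pOH = 5.64; pH = 14 - pOH = 8.36.

V = 47.7 mL, pH = 8.36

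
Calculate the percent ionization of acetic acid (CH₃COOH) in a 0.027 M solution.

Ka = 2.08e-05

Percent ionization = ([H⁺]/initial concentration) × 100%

Using Ka equilibrium: x² + Ka×x - Ka×C = 0. Solving: [H⁺] = 7.3907e-04. Percent = (7.3907e-04/0.027) × 100

Percent ionization = 2.74%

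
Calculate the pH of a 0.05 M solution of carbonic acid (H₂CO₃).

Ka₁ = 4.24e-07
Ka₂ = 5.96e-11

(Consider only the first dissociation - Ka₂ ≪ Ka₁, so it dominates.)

First dissociation dominates. From Ka₁ = [H⁺][HA⁻]/[H₂A], x² + Ka₁·x − Ka₁·C = 0 with C = 0.05 M and Ka₁ = 4.24e-07. Solving: [H⁺] = (−Ka₁ + √(Ka₁² + 4·Ka₁·C)) / 2 = 1.4539e-04 M. pH = -log(1.4539e-04) = 3.84.

pH = 3.84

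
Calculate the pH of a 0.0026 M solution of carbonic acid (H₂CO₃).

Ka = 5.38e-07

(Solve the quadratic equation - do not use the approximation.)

x² + Ka×x - Ka×C = 0. Using quadratic formula: [H⁺] = 3.7133e-05

pH = 4.43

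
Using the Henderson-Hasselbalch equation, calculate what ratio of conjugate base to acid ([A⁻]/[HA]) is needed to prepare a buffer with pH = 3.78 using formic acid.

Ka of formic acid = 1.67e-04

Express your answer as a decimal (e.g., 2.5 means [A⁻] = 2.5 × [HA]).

pKa = -log(1.67e-04) = 3.7773. pH = pKa + log([A⁻]/[HA]), so log([A⁻]/[HA]) = pH − pKa = 3.78 − 3.7773 = 0.0027. [A⁻]/[HA] = 10^(0.0027) = 1.01

[A⁻]/[HA] = 1.01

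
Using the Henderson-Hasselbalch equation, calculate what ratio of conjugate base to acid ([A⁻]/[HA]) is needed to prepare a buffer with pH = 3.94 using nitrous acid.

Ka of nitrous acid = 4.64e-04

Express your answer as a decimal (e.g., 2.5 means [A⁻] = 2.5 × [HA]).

pKa = -log(4.64e-04) = 3.3335. pH = pKa + log([A⁻]/[HA]), so log([A⁻]/[HA]) = pH − pKa = 3.94 − 3.3335 = 0.6065. [A⁻]/[HA] = 10^(0.6065) = 4.04

[A⁻]/[HA] = 4.04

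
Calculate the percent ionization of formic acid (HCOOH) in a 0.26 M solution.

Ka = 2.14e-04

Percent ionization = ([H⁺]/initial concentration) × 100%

Using Ka equilibrium: x² + Ka×x - Ka×C = 0. Solving: [H⁺] = 7.3530e-03. Percent = (7.3530e-03/0.26) × 100

Percent ionization = 2.83%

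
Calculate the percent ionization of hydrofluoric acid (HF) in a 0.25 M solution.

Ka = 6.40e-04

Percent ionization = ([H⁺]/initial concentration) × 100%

Using Ka equilibrium: x² + Ka×x - Ka×C = 0. Solving: [H⁺] = 1.2333e-02. Percent = (1.2333e-02/0.25) × 100

Percent ionization = 4.93%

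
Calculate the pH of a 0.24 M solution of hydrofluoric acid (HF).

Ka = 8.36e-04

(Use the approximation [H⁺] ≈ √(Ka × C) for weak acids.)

[H⁺] = √(Ka × C) = √(8.36e-04 × 0.24) = 1.4165e-02. pH = -log(1.4165e-02)

pH = 1.85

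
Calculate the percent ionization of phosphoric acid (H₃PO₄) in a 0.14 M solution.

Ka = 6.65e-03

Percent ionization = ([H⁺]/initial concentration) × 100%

Using Ka equilibrium: x² + Ka×x - Ka×C = 0. Solving: [H⁺] = 2.7368e-02. Percent = (2.7368e-02/0.14) × 100

Percent ionization = 19.5%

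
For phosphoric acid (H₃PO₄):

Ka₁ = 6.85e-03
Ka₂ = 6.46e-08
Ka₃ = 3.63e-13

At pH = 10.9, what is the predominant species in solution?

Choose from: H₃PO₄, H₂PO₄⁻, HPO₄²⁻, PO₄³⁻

pKa₁ = 2.16, pKa₂ = 7.19, pKa₃ = 12.44. For a polyprotic acid the predominant species crosses at each pKa: below pKa_n the protonated form dominates, above it the deprotonated form does. At pH = 10.9, the predominant species is HPO₄²⁻.

HPO₄²⁻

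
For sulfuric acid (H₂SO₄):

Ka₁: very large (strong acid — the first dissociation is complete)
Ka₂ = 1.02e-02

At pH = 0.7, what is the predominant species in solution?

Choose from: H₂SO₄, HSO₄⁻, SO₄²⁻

The first dissociation is complete, so H₂SO₄ itself is never the predominant species in water; pKa₂ = -log(1.02e-02) = 1.99. For a polyprotic acid the predominant species crosses at each pKa: below pKa_n the protonated form dominates, above it the deprotonated form does. At pH = 0.7, the predominant species is HSO₄⁻.

HSO₄⁻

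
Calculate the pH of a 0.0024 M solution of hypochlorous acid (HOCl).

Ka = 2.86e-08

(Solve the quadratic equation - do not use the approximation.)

x² + Ka×x - Ka×C = 0. Using quadratic formula: [H⁺] = 8.2706e-06

pH = 5.08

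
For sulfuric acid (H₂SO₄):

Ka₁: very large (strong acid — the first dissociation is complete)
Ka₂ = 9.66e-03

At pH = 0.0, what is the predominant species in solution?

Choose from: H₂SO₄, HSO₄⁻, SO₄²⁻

The first dissociation is complete, so H₂SO₄ itself is never the predominant species in water; pKa₂ = -log(9.66e-03) = 2.02. For a polyprotic acid the predominant species crosses at each pKa: below pKa_n the protonated form dominates, above it the deprotonated form does. At pH = 0.0, the predominant species is HSO₄⁻.

HSO₄⁻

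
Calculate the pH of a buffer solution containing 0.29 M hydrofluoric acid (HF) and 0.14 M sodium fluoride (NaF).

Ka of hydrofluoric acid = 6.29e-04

pKa = -log(6.29e-04) = 3.20. pH = pKa + log([A⁻]/[HA]) = 3.20 + log(0.14/0.29)

pH = 2.89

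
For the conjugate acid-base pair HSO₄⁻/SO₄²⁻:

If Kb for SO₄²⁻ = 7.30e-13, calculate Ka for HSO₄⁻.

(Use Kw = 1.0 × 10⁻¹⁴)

For a conjugate pair Ka × Kb = Kw, so Ka = Kw/Kb = 1.0 × 10⁻¹⁴ / 7.30e-13 = 1.37e-02.

K_a = 1.37e-02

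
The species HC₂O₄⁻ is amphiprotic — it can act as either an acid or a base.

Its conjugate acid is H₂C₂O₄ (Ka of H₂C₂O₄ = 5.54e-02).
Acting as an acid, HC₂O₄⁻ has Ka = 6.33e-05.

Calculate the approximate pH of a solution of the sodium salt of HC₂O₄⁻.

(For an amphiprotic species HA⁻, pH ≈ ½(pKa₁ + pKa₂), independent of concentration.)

pKa₁ = -log(5.54e-02) = 1.26; pKa₂ = -log(6.33e-05) = 4.20. For an amphiprotic species, pH ≈ ½(pKa₁ + pKa₂) = ½(1.26 + 4.20) = 2.73.

pH = 2.73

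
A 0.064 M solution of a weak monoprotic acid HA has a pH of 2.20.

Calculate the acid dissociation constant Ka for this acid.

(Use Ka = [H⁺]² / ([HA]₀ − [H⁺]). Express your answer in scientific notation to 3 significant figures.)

[H⁺] = 10^(−pH) = 10^(−2.20) = 6.310e-03 M. For HA ⇌ H⁺ + A⁻, Ka = [H⁺][A⁻]/[HA] = [H⁺]² / ([HA]₀ − [H⁺]) = (6.310e-03)² / (0.064 − 6.310e-03) = 6.90e-04.

K_a = 6.90e-04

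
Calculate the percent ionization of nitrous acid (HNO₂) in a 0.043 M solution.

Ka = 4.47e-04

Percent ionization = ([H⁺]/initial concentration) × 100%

Using Ka equilibrium: x² + Ka×x - Ka×C = 0. Solving: [H⁺] = 4.1664e-03. Percent = (4.1664e-03/0.043) × 100

Percent ionization = 9.69%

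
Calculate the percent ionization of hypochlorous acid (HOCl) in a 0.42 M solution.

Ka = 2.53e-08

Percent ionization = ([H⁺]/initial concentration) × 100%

Using Ka equilibrium: x² + Ka×x - Ka×C = 0. Solving: [H⁺] = 1.0307e-04. Percent = (1.0307e-04/0.42) × 100

Percent ionization = 0.0245%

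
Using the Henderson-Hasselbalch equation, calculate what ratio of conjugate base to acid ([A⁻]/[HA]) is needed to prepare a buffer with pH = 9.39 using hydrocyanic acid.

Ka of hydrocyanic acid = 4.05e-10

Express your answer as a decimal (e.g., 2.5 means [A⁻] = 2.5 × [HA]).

pKa = -log(4.05e-10) = 9.3925. pH = pKa + log([A⁻]/[HA]), so log([A⁻]/[HA]) = pH − pKa = 9.39 − 9.3925 = -0.0025. [A⁻]/[HA] = 10^(-0.0025) = 0.994

[A⁻]/[HA] = 0.994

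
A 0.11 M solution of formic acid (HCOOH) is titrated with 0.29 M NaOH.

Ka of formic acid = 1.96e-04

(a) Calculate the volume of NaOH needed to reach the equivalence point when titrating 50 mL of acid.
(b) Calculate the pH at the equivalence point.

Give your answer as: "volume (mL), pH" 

moles acid = 0.11 × 50/1000 = 0.0055 mol; V_base = moles/0.29 × 1000 = 19.0 mL. At equivalence only the conjugate base is present: [A⁻] = 0.0055/0.069 = 7.9750e-02 M. Kb = Kw/Ka = 5.10e-11; [OH⁻] = √(Kb × [A⁻]) = 2.0171e-06; pOH = 5.70; pH = 14 - pOH = 8.30.

V = 19.0 mL, pH = 8.30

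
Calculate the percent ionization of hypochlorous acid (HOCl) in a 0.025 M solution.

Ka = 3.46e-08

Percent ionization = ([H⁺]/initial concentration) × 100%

Using Ka equilibrium: x² + Ka×x - Ka×C = 0. Solving: [H⁺] = 2.9394e-05. Percent = (2.9394e-05/0.025) × 100

Percent ionization = 0.118%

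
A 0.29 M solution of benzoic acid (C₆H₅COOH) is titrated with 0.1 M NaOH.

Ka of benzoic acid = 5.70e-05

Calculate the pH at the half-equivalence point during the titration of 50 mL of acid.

At half-equivalence [HA] = [A⁻], so Henderson-Hasselbalch gives pH = pKa = -log(5.70e-05) = 4.24.

pH = pKa = 4.24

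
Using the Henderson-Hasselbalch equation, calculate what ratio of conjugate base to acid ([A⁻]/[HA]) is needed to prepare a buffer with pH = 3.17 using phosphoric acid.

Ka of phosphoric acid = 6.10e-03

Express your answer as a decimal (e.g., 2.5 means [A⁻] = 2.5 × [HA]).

pKa = -log(6.10e-03) = 2.2147. pH = pKa + log([A⁻]/[HA]), so log([A⁻]/[HA]) = pH − pKa = 3.17 − 2.2147 = 0.9553. [A⁻]/[HA] = 10^(0.9553) = 9.02

[A⁻]/[HA] = 9.02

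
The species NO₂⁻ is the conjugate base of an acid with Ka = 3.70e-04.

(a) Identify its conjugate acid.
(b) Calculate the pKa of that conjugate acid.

(a) The conjugate acid is formed by adding one H⁺ to NO₂⁻, giving HNO₂. (b) pKa = -log(Ka) = -log(3.70e-04) = 3.43.

Conjugate acid: HNO₂; pK_a = 3.43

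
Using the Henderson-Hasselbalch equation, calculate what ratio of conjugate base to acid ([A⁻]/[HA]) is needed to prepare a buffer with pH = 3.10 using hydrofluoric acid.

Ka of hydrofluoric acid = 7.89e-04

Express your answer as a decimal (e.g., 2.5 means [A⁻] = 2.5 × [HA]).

pKa = -log(7.89e-04) = 3.1029. pH = pKa + log([A⁻]/[HA]), so log([A⁻]/[HA]) = pH − pKa = 3.10 − 3.1029 = -0.0029. [A⁻]/[HA] = 10^(-0.0029) = 0.993

[A⁻]/[HA] = 0.993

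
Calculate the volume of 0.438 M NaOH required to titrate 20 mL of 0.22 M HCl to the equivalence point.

At equivalence: moles acid = moles base. moles HCl = 0.22 × 20/1000 = 0.0044 mol. V_base = moles / 0.438 × 1000 = 10.0 mL.

V_{base} = 10.0 mL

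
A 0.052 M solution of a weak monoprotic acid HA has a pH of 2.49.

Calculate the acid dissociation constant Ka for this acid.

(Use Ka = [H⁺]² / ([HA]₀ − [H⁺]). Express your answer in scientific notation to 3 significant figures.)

[H⁺] = 10^(−pH) = 10^(−2.49) = 3.236e-03 M. For HA ⇌ H⁺ + A⁻, Ka = [H⁺][A⁻]/[HA] = [H⁺]² / ([HA]₀ − [H⁺]) = (3.236e-03)² / (0.052 − 3.236e-03) = 2.15e-04.

K_a = 2.15e-04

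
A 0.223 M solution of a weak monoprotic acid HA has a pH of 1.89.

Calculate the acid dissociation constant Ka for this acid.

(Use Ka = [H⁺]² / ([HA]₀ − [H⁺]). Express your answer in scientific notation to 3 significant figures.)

[H⁺] = 10^(−pH) = 10^(−1.89) = 1.288e-02 M. For HA ⇌ H⁺ + A⁻, Ka = [H⁺][A⁻]/[HA] = [H⁺]² / ([HA]₀ − [H⁺]) = (1.288e-02)² / (0.223 − 1.288e-02) = 7.90e-04.

K_a = 7.90e-04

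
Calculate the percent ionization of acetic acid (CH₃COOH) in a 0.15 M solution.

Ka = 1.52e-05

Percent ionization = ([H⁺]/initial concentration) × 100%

Using Ka equilibrium: x² + Ka×x - Ka×C = 0. Solving: [H⁺] = 1.5024e-03. Percent = (1.5024e-03/0.15) × 100

Percent ionization = 1%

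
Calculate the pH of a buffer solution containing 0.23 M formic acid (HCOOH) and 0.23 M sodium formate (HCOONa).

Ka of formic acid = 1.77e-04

pKa = -log(1.77e-04) = 3.75. pH = pKa + log([A⁻]/[HA]) = 3.75 + log(0.23/0.23)

pH = 3.75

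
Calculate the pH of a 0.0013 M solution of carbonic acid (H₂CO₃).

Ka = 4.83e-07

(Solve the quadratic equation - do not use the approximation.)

x² + Ka×x - Ka×C = 0. Using quadratic formula: [H⁺] = 2.4818e-05

pH = 4.61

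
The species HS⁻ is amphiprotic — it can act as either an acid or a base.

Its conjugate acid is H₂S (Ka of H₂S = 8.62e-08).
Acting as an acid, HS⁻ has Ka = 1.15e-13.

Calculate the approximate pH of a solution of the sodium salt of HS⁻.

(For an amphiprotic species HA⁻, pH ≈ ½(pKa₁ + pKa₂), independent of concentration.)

pKa₁ = -log(8.62e-08) = 7.06; pKa₂ = -log(1.15e-13) = 12.94. For an amphiprotic species, pH ≈ ½(pKa₁ + pKa₂) = ½(7.06 + 12.94) = 10.00.

pH = 10.00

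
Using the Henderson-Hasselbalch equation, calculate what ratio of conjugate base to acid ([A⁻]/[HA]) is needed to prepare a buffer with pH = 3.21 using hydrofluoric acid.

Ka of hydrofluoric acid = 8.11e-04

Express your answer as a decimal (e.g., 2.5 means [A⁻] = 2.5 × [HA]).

pKa = -log(8.11e-04) = 3.0910. pH = pKa + log([A⁻]/[HA]), so log([A⁻]/[HA]) = pH − pKa = 3.21 − 3.0910 = 0.1190. [A⁻]/[HA] = 10^(0.1190) = 1.32

[A⁻]/[HA] = 1.32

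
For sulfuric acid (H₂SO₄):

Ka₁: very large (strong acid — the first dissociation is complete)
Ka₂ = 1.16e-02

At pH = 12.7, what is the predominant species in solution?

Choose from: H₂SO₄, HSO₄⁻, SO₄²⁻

The first dissociation is complete, so H₂SO₄ itself is never the predominant species in water; pKa₂ = -log(1.16e-02) = 1.94. For a polyprotic acid the predominant species crosses at each pKa: below pKa_n the protonated form dominates, above it the deprotonated form does. At pH = 12.7, the predominant species is SO₄²⁻.

SO₄²⁻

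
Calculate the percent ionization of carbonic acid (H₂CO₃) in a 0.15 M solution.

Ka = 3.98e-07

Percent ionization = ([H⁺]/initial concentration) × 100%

Using Ka equilibrium: x² + Ka×x - Ka×C = 0. Solving: [H⁺] = 2.4414e-04. Percent = (2.4414e-04/0.15) × 100

Percent ionization = 0.163%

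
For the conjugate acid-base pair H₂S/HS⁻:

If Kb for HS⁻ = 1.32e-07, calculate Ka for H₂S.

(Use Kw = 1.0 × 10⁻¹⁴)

For a conjugate pair Ka × Kb = Kw, so Ka = Kw/Kb = 1.0 × 10⁻¹⁴ / 1.32e-07 = 7.58e-08.

K_a = 7.58e-08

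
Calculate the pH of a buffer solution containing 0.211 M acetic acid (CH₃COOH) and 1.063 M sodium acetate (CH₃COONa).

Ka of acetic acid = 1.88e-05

pKa = -log(1.88e-05) = 4.73. pH = pKa + log([A⁻]/[HA]) = 4.73 + log(1.063/0.211)

pH = 5.43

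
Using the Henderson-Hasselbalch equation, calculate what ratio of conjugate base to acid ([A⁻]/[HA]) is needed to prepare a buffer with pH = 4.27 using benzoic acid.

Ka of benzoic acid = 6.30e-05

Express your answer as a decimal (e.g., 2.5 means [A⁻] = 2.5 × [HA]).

pKa = -log(6.30e-05) = 4.2007. pH = pKa + log([A⁻]/[HA]), so log([A⁻]/[HA]) = pH − pKa = 4.27 − 4.2007 = 0.0693. [A⁻]/[HA] = 10^(0.0693) = 1.17

[A⁻]/[HA] = 1.17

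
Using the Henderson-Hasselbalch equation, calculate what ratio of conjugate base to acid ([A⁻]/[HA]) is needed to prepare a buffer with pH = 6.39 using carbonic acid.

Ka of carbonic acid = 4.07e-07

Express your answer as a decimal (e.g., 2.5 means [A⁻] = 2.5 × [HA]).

pKa = -log(4.07e-07) = 6.3904. pH = pKa + log([A⁻]/[HA]), so log([A⁻]/[HA]) = pH − pKa = 6.39 − 6.3904 = -0.0004. [A⁻]/[HA] = 10^(-0.0004) = 0.999

[A⁻]/[HA] = 0.999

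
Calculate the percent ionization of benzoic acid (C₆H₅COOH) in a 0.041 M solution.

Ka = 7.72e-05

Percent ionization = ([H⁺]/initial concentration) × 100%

Using Ka equilibrium: x² + Ka×x - Ka×C = 0. Solving: [H⁺] = 1.7409e-03. Percent = (1.7409e-03/0.041) × 100

Percent ionization = 4.25%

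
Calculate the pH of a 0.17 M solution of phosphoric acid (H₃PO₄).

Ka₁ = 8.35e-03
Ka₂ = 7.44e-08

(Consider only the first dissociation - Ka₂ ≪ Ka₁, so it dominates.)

First dissociation dominates. From Ka₁ = [H⁺][HA⁻]/[H₂A], x² + Ka₁·x − Ka₁·C = 0 with C = 0.17 M and Ka₁ = 8.35e-03. Solving: [H⁺] = (−Ka₁ + √(Ka₁² + 4·Ka₁·C)) / 2 = 3.3732e-02 M. pH = -log(3.3732e-02) = 1.47.

pH = 1.47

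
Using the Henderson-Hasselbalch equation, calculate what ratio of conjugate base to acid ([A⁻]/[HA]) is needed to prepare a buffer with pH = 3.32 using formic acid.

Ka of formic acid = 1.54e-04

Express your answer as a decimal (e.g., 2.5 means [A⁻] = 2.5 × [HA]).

pKa = -log(1.54e-04) = 3.8125. pH = pKa + log([A⁻]/[HA]), so log([A⁻]/[HA]) = pH − pKa = 3.32 − 3.8125 = -0.4925. [A⁻]/[HA] = 10^(-0.4925) = 0.322

[A⁻]/[HA] = 0.322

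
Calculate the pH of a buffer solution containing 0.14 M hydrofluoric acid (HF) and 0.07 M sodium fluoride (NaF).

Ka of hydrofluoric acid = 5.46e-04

pKa = -log(5.46e-04) = 3.26. pH = pKa + log([A⁻]/[HA]) = 3.26 + log(0.07/0.14)

pH = 2.96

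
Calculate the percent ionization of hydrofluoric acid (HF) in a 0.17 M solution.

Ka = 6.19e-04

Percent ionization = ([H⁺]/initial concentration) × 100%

Using Ka equilibrium: x² + Ka×x - Ka×C = 0. Solving: [H⁺] = 9.9533e-03. Percent = (9.9533e-03/0.17) × 100

Percent ionization = 5.85%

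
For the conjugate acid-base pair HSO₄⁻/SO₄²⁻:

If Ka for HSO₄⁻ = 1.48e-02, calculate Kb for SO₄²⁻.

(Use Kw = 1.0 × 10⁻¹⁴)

For a conjugate pair Ka × Kb = Kw, so Kb = Kw/Ka = 1.0 × 10⁻¹⁴ / 1.48e-02 = 6.76e-13.

K_b = 6.76e-13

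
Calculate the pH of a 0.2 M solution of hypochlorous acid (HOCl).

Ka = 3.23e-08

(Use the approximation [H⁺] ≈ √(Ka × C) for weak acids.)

[H⁺] = √(Ka × C) = √(3.23e-08 × 0.2) = 8.0374e-05. pH = -log(8.0374e-05)

pH = 4.09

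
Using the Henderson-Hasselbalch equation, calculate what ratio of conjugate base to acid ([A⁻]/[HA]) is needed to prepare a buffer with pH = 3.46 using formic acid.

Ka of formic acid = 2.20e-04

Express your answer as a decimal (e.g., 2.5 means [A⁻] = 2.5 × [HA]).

pKa = -log(2.20e-04) = 3.6576. pH = pKa + log([A⁻]/[HA]), so log([A⁻]/[HA]) = pH − pKa = 3.46 − 3.6576 = -0.1976. [A⁻]/[HA] = 10^(-0.1976) = 0.634

[A⁻]/[HA] = 0.634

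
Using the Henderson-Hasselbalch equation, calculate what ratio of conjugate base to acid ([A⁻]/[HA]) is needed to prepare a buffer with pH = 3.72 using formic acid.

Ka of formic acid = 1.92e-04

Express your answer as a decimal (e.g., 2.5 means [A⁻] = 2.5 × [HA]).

pKa = -log(1.92e-04) = 3.7167. pH = pKa + log([A⁻]/[HA]), so log([A⁻]/[HA]) = pH − pKa = 3.72 − 3.7167 = 0.0033. [A⁻]/[HA] = 10^(0.0033) = 1.01

[A⁻]/[HA] = 1.01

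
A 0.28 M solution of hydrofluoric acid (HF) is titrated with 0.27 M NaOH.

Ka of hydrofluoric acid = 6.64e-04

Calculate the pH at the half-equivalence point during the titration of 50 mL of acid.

At half-equivalence [HA] = [A⁻], so Henderson-Hasselbalch gives pH = pKa = -log(6.64e-04) = 3.18.

pH = pKa = 3.18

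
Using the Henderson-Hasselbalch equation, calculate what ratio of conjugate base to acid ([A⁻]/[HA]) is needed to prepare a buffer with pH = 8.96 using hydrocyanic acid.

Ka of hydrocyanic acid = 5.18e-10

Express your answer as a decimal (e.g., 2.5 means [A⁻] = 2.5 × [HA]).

pKa = -log(5.18e-10) = 9.2857. pH = pKa + log([A⁻]/[HA]), so log([A⁻]/[HA]) = pH − pKa = 8.96 − 9.2857 = -0.3257. [A⁻]/[HA] = 10^(-0.3257) = 0.472

[A⁻]/[HA] = 0.472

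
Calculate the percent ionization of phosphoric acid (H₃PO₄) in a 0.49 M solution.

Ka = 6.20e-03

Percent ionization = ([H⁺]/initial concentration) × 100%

Using Ka equilibrium: x² + Ka×x - Ka×C = 0. Solving: [H⁺] = 5.2105e-02. Percent = (5.2105e-02/0.49) × 100

Percent ionization = 10.6%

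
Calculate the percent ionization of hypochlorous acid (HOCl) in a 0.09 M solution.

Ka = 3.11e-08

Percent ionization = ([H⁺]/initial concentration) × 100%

Using Ka equilibrium: x² + Ka×x - Ka×C = 0. Solving: [H⁺] = 5.2890e-05. Percent = (5.2890e-05/0.09) × 100

Percent ionization = 0.0588%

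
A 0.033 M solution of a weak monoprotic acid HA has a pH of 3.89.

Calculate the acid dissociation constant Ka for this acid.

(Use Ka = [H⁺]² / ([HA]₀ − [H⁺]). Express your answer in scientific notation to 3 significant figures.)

[H⁺] = 10^(−pH) = 10^(−3.89) = 1.288e-04 M. For HA ⇌ H⁺ + A⁻, Ka = [H⁺][A⁻]/[HA] = [H⁺]² / ([HA]₀ − [H⁺]) = (1.288e-04)² / (0.033 − 1.288e-04) = 5.05e-07.

K_a = 5.05e-07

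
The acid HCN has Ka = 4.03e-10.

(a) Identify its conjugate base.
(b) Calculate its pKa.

(a) The conjugate base is formed by removing one H⁺ from HCN, giving CN⁻. (b) pKa = -log(Ka) = -log(4.03e-10) = 9.39.

Conjugate base: CN⁻; pK_a = 9.39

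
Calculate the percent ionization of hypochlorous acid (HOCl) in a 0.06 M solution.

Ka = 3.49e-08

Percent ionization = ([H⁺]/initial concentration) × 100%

Using Ka equilibrium: x² + Ka×x - Ka×C = 0. Solving: [H⁺] = 4.5743e-05. Percent = (4.5743e-05/0.06) × 100

Percent ionization = 0.0762%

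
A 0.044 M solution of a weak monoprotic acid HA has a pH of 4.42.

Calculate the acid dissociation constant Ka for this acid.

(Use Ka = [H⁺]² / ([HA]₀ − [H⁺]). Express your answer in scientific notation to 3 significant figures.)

[H⁺] = 10^(−pH) = 10^(−4.42) = 3.802e-05 M. For HA ⇌ H⁺ + A⁻, Ka = [H⁺][A⁻]/[HA] = [H⁺]² / ([HA]₀ − [H⁺]) = (3.802e-05)² / (0.044 − 3.802e-05) = 3.29e-08.

K_a = 3.29e-08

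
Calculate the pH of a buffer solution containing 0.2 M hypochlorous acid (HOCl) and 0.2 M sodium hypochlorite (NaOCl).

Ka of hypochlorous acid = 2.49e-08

pKa = -log(2.49e-08) = 7.60. pH = pKa + log([A⁻]/[HA]) = 7.60 + log(0.2/0.2)

pH = 7.60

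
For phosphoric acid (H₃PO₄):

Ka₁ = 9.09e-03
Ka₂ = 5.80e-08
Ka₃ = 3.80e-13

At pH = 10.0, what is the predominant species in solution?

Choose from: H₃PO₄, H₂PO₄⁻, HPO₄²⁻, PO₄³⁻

pKa₁ = 2.04, pKa₂ = 7.24, pKa₃ = 12.42. For a polyprotic acid the predominant species crosses at each pKa: below pKa_n the protonated form dominates, above it the deprotonated form does. At pH = 10.0, the predominant species is HPO₄²⁻.

HPO₄²⁻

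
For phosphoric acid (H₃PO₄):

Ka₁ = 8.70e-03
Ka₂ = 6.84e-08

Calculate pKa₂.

pKa₂ = -log(Ka₂) = -log(6.84e-08) = 7.16.

pK_{a2} = 7.16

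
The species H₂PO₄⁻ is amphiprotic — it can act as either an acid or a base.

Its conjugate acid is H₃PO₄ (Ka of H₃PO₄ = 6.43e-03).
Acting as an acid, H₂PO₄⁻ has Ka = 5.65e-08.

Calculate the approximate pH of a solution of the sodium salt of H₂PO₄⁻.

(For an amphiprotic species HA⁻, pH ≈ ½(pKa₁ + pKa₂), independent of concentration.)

pKa₁ = -log(6.43e-03) = 2.19; pKa₂ = -log(5.65e-08) = 7.25. For an amphiprotic species, pH ≈ ½(pKa₁ + pKa₂) = ½(2.19 + 7.25) = 4.72.

pH = 4.72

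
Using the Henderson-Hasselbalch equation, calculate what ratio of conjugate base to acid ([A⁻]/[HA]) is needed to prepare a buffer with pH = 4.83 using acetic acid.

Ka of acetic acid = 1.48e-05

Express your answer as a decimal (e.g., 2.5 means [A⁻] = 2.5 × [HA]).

pKa = -log(1.48e-05) = 4.8297. pH = pKa + log([A⁻]/[HA]), so log([A⁻]/[HA]) = pH − pKa = 4.83 − 4.8297 = 0.0003. [A⁻]/[HA] = 10^(0.0003) = 1.00

[A⁻]/[HA] = 1.00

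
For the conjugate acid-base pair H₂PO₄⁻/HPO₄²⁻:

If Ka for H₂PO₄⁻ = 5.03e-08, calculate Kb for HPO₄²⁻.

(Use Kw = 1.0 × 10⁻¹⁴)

For a conjugate pair Ka × Kb = Kw, so Kb = Kw/Ka = 1.0 × 10⁻¹⁴ / 5.03e-08 = 1.99e-07.

K_b = 1.99e-07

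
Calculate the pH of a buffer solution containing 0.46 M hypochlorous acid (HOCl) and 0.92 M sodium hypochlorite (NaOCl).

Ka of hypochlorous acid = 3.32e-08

pKa = -log(3.32e-08) = 7.48. pH = pKa + log([A⁻]/[HA]) = 7.48 + log(0.92/0.46)

pH = 7.78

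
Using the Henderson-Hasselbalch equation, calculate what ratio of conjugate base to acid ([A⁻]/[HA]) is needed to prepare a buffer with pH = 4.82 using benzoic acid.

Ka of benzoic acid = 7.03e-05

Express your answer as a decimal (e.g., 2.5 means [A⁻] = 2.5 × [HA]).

pKa = -log(7.03e-05) = 4.1530. pH = pKa + log([A⁻]/[HA]), so log([A⁻]/[HA]) = pH − pKa = 4.82 − 4.1530 = 0.6670. [A⁻]/[HA] = 10^(0.6670) = 4.64

[A⁻]/[HA] = 4.64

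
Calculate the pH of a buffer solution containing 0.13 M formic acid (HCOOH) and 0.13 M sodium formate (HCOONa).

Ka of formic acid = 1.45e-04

pKa = -log(1.45e-04) = 3.84. pH = pKa + log([A⁻]/[HA]) = 3.84 + log(0.13/0.13)

pH = 3.84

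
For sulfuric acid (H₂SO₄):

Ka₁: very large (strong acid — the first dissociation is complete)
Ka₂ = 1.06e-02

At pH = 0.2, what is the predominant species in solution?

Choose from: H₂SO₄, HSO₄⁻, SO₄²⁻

The first dissociation is complete, so H₂SO₄ itself is never the predominant species in water; pKa₂ = -log(1.06e-02) = 1.97. For a polyprotic acid the predominant species crosses at each pKa: below pKa_n the protonated form dominates, above it the deprotonated form does. At pH = 0.2, the predominant species is HSO₄⁻.

HSO₄⁻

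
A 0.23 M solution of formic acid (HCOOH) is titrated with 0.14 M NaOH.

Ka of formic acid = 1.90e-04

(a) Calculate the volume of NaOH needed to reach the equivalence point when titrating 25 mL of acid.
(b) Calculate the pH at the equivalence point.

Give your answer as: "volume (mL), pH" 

moles acid = 0.23 × 25/1000 = 0.00575 mol; V_base = moles/0.14 × 1000 = 41.1 mL. At equivalence only the conjugate base is present: [A⁻] = 0.00575/0.066 = 8.7027e-02 M. Kb = Kw/Ka = 5.26e-11; [OH⁻] = √(Kb × [A⁻]) = 2.1402e-06; pOH = 5.67; pH = 14 - pOH = 8.33.

V = 41.1 mL, pH = 8.33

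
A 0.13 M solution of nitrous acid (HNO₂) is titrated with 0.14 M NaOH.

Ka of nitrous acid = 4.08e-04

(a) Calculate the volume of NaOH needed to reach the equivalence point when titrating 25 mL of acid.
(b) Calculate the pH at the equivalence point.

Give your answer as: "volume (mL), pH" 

moles acid = 0.13 × 25/1000 = 0.00325 mol; V_base = moles/0.14 × 1000 = 23.2 mL. At equivalence only the conjugate base is present: [A⁻] = 0.00325/0.048 = 6.7407e-02 M. Kb = Kw/Ka = 2.45e-11; [OH⁻] = √(Kb × [A⁻]) = 1.2854e-06; pOH = 5.89; pH = 14 - pOH = 8.11.

V = 23.2 mL, pH = 8.11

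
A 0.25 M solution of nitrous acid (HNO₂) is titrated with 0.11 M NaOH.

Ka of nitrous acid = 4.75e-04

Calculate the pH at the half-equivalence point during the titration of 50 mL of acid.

At half-equivalence [HA] = [A⁻], so Henderson-Hasselbalch gives pH = pKa = -log(4.75e-04) = 3.32.

pH = pKa = 3.32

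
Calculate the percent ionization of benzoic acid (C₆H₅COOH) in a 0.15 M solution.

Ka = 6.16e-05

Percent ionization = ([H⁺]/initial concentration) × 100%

Using Ka equilibrium: x² + Ka×x - Ka×C = 0. Solving: [H⁺] = 3.0091e-03. Percent = (3.0091e-03/0.15) × 100

Percent ionization = 2.01%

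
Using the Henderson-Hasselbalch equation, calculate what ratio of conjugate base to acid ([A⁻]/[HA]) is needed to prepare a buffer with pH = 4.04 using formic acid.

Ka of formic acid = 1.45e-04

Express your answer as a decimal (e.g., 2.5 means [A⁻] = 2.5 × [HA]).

pKa = -log(1.45e-04) = 3.8386. pH = pKa + log([A⁻]/[HA]), so log([A⁻]/[HA]) = pH − pKa = 4.04 − 3.8386 = 0.2014. [A⁻]/[HA] = 10^(0.2014) = 1.59

[A⁻]/[HA] = 1.59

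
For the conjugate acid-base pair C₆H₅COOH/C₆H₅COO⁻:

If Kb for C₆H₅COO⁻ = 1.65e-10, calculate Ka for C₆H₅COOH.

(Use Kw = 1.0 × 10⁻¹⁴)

For a conjugate pair Ka × Kb = Kw, so Ka = Kw/Kb = 1.0 × 10⁻¹⁴ / 1.65e-10 = 6.06e-05.

K_a = 6.06e-05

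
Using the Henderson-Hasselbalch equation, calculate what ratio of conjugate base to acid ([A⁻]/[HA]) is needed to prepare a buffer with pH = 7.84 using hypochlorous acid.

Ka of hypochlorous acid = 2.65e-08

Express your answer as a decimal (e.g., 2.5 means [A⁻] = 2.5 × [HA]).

pKa = -log(2.65e-08) = 7.5768. pH = pKa + log([A⁻]/[HA]), so log([A⁻]/[HA]) = pH − pKa = 7.84 − 7.5768 = 0.2632. [A⁻]/[HA] = 10^(0.2632) = 1.83

[A⁻]/[HA] = 1.83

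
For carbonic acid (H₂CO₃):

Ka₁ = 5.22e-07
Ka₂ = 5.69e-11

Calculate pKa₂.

pKa₂ = -log(Ka₂) = -log(5.69e-11) = 10.24.

pK_{a2} = 10.24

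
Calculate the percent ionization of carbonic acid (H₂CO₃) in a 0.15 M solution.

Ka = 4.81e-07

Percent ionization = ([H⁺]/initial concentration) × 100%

Using Ka equilibrium: x² + Ka×x - Ka×C = 0. Solving: [H⁺] = 2.6837e-04. Percent = (2.6837e-04/0.15) × 100

Percent ionization = 0.179%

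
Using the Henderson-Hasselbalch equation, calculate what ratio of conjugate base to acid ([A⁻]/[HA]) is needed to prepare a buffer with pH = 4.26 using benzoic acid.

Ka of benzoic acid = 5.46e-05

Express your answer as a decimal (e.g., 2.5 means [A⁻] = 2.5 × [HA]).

pKa = -log(5.46e-05) = 4.2628. pH = pKa + log([A⁻]/[HA]), so log([A⁻]/[HA]) = pH − pKa = 4.26 − 4.2628 = -0.0028. [A⁻]/[HA] = 10^(-0.0028) = 0.994

[A⁻]/[HA] = 0.994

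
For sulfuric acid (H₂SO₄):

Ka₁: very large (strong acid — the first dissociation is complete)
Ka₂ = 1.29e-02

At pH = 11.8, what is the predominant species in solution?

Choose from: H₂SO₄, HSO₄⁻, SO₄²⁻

The first dissociation is complete, so H₂SO₄ itself is never the predominant species in water; pKa₂ = -log(1.29e-02) = 1.89. For a polyprotic acid the predominant species crosses at each pKa: below pKa_n the protonated form dominates, above it the deprotonated form does. At pH = 11.8, the predominant species is SO₄²⁻.

SO₄²⁻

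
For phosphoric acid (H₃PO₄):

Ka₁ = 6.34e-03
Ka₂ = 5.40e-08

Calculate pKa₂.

pKa₂ = -log(Ka₂) = -log(5.40e-08) = 7.27.

pK_{a2} = 7.27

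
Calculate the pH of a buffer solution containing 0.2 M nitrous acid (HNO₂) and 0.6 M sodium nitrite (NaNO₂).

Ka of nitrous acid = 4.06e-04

pKa = -log(4.06e-04) = 3.39. pH = pKa + log([A⁻]/[HA]) = 3.39 + log(0.6/0.2)

pH = 3.87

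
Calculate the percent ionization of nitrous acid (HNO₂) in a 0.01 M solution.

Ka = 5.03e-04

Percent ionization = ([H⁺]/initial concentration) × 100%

Using Ka equilibrium: x² + Ka×x - Ka×C = 0. Solving: [H⁺] = 2.0053e-03. Percent = (2.0053e-03/0.01) × 100

Percent ionization = 20.1%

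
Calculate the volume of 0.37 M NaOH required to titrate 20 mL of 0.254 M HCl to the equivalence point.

At equivalence: moles acid = moles base. moles HCl = 0.254 × 20/1000 = 0.00508 mol. V_base = moles / 0.37 × 1000 = 13.7 mL.

V_{base} = 13.7 mL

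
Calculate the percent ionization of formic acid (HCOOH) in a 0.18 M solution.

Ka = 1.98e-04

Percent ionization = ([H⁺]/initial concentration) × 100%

Using Ka equilibrium: x² + Ka×x - Ka×C = 0. Solving: [H⁺] = 5.8717e-03. Percent = (5.8717e-03/0.18) × 100

Percent ionization = 3.26%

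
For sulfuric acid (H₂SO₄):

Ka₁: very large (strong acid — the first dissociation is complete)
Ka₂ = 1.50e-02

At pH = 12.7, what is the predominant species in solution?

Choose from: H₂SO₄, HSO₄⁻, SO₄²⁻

The first dissociation is complete, so H₂SO₄ itself is never the predominant species in water; pKa₂ = -log(1.50e-02) = 1.82. For a polyprotic acid the predominant species crosses at each pKa: below pKa_n the protonated form dominates, above it the deprotonated form does. At pH = 12.7, the predominant species is SO₄²⁻.

SO₄²⁻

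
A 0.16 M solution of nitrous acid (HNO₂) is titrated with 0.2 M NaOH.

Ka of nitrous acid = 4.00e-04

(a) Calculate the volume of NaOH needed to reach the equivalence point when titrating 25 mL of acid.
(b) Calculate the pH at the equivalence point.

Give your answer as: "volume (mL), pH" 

moles acid = 0.16 × 25/1000 = 0.004 mol; V_base = moles/0.2 × 1000 = 20.0 mL. At equivalence only the conjugate base is present: [A⁻] = 0.004/0.045 = 8.8889e-02 M. Kb = Kw/Ka = 2.50e-11; [OH⁻] = √(Kb × [A⁻]) = 1.4907e-06; pOH = 5.83; pH = 14 - pOH = 8.17.

V = 20.0 mL, pH = 8.17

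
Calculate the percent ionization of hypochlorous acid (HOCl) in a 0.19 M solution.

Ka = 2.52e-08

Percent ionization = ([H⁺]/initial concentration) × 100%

Using Ka equilibrium: x² + Ka×x - Ka×C = 0. Solving: [H⁺] = 6.9183e-05. Percent = (6.9183e-05/0.19) × 100

Percent ionization = 0.0364%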